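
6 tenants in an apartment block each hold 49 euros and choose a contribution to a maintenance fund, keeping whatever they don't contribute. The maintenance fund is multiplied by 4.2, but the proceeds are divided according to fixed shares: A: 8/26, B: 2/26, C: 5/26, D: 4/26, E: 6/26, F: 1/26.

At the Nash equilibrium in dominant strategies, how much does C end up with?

A player with share s gets back 4.2·s per unit contributed, so full contribution is dominant for anyone with s > 1/4.2 = 0.2381 and zero contribution is dominant for anyone below.
A alone (share 8/26) is above the threshold, contributing 49; the remaining 5 contribute 0. Total contributed: 49.
C keeps 49 and receives 4.2 × 49 × 5/26 = 39.58 from the maintenance fund, for a payoff of 88.58.

88.58 euros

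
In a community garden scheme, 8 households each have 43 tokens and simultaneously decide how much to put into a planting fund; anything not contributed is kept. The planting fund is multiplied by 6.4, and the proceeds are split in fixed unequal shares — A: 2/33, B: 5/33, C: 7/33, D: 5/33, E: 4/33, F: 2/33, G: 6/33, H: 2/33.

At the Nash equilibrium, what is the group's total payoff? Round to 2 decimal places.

Player j's private return per contributed unit is 6.4 × (j's share). Contributing is weakly dominant for j when that share is at least 1/6.4 = 0.1563, and contributing 0 is dominant otherwise.
C and G are above the threshold, contributing 43 each; the remaining 6 contribute 0. Total contributed: 86.
The planting fund pays out 6.4 × 86 = 550.40 in total (split across the unequal shares, but the aggregate is all that matters for the group sum).
The 6 free-riders keep 43 each, adding 258. Group total = 258 + 550.40 = 808.40.

808.40 tokens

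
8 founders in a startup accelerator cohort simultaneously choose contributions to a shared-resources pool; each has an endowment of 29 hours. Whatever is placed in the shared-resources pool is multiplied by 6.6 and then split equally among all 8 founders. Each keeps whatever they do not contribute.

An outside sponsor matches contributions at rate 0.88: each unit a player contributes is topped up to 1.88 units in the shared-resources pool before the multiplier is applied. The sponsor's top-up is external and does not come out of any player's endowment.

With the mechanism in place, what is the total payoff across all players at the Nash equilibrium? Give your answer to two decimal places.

2878.66 hours

The effective private return per unit is now 6.6 × 1.88 / 8 = 1.5510 > 1, so every player's dominant strategy flips to full contribution.
So the Nash equilibrium is full contribution by all 8; the group earns 6.6 × 1.88 × 232 = 2878.66.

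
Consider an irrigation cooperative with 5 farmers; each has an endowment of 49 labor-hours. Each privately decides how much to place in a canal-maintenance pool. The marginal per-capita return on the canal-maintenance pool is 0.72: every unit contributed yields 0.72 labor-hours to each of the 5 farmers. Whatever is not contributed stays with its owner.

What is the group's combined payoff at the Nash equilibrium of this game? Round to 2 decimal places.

The private return per contributed unit is 0.72 < 1, so contributing 0 is dominant for every player. At the Nash equilibrium everyone keeps their 49, and the group total is 5 × 49 = 245.

245.00 labor-hours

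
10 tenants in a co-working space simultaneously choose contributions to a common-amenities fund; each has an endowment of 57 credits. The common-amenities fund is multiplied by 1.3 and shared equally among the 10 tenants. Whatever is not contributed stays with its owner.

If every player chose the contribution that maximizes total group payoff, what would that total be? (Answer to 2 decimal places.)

Each contributed unit returns 1.300 to the group as a whole (0.1300 to each of 10 players), which exceeds 1, so the social optimum is full contribution: group total = 1.300 × 570 = 741.00.

741.00 credits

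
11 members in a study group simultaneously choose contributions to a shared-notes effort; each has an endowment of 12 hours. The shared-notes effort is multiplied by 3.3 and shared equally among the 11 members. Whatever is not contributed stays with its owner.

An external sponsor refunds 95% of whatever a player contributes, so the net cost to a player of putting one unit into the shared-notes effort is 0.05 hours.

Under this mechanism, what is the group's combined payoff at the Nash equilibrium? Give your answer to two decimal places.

The effective private return per unit is now (3.3/11) / 0.05 = 6.0000 > 1, so every player's dominant strategy flips to full contribution.
At the Nash equilibrium everyone contributes 12. Group total payoff = 11 × (12 × 0.95 + 3.3 × 12) = 561.00.

561.00 hours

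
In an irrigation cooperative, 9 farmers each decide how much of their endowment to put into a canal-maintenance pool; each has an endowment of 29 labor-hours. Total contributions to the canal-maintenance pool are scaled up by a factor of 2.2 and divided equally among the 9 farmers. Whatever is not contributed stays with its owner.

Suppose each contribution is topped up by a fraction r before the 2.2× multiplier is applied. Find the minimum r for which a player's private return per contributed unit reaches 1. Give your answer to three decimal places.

3.091

With matching at rate r, one contributed unit becomes (1 + r) in the canal-maintenance pool and returns 2.2 × (1 + r) / 9 to the contributor.
Setting this equal to 1: 1 + r = 9/2.2 = 4.0909.
So the minimum matching rate is r = 4.0909 − 1 = 3.091.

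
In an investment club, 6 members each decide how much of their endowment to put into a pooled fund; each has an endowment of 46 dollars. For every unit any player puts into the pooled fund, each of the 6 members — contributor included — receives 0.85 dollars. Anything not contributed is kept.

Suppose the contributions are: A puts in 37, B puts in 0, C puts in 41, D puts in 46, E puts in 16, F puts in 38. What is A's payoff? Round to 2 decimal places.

Total contributed: 37 + 0 + 41 + 46 + 16 + 38 = 178.
Each receives 0.85 × 178 = 151.30 from the pooled fund.
A keeps 46 − 37 = 9, so A's payoff is 9 + 151.30 = 160.30.

160.30 dollars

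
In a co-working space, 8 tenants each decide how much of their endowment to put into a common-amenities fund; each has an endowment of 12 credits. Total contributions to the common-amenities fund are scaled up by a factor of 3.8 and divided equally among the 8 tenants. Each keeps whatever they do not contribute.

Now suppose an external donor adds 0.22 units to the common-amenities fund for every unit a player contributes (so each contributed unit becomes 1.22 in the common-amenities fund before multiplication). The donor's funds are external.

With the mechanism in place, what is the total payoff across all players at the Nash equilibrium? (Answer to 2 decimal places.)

Even with the mechanism, each unit contributed returns only 3.8 × 1.22 / 8 = 0.5795 per unit of net cost, so contributing nothing is still dominant.
At the Nash equilibrium no one contributes; group total payoff = 8 × 12 = 96.

96.00 credits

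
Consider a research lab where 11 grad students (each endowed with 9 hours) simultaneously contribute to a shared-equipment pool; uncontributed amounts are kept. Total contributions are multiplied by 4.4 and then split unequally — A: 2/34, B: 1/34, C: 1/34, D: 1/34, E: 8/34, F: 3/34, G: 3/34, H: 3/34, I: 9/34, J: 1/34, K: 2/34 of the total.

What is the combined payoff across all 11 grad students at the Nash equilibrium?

Each unit j contributes comes back to j as 4.4 × (j's share), so j prefers to contribute only if that share exceeds 1/4.4 = 0.2273; otherwise keeping the unit dominates.
The shares above 0.2273 belong to E and I, contributing 9 each; the remaining 9 contribute 0. Total contributed: 18.
The shared-equipment pool pays out 4.4 × 18 = 79.20 in total (split across the unequal shares, but the aggregate is all that matters for the group sum).
The 9 free-riders keep 9 each, adding 81. Group total = 81 + 79.20 = 160.20.

160.20 hours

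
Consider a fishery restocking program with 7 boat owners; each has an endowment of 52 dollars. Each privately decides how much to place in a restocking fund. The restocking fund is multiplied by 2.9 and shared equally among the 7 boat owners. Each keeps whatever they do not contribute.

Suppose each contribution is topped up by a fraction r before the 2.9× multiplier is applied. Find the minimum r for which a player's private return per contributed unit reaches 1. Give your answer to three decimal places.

With matching at rate r, one contributed unit becomes (1 + r) in the restocking fund and returns 2.9 × (1 + r) / 7 to the contributor.
Setting this equal to 1: 1 + r = 7/2.9 = 2.4138.
So the minimum matching rate is r = 2.4138 − 1 = 1.414.

1.414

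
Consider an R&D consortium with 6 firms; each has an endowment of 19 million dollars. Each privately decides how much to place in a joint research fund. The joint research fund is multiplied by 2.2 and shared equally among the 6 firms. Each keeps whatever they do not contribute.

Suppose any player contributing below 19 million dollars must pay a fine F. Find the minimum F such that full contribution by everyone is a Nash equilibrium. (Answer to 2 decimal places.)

12.03 million dollars

Given the others contribute fully, the best deviation is to contribute 0 (any partial contribution still incurs the fine and gives up units whose private return 0.3667 is below 1).
Deviating from 19 to 0 saves 19 million dollars but forfeits the deviator's share of the drop in the joint research fund: 2.2/6 × 19 = 6.97.
So the deviation gain is 19 − 6.97 = 12.03, and the fine must be at least 12.03 million dollars to wipe it out.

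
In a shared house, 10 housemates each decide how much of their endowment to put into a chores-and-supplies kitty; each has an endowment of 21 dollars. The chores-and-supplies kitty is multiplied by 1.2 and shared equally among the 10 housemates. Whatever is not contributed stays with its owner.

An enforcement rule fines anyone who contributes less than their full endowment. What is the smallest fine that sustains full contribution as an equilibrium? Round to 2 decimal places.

18.48 dollars

Given the others contribute fully, the best deviation is to contribute 0 (any partial contribution still incurs the fine and gives up units whose private return 0.1200 is below 1).
Deviating from 21 to 0 saves 21 dollars but forfeits the deviator's share of the drop in the chores-and-supplies kitty: 1.2/10 × 21 = 2.52.
So the deviation gain is 21 − 2.52 = 18.48, and the fine must be at least 18.48 dollars to wipe it out.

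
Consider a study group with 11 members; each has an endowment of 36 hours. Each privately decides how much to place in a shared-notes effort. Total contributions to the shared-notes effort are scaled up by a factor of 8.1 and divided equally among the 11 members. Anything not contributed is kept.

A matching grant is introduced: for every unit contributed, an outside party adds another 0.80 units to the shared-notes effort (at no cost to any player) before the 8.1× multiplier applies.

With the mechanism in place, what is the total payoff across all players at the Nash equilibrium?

5773.68 hours

The effective private return per unit is now 8.1 × 1.80 / 11 = 1.3255 > 1, so every player's dominant strategy flips to full contribution.
At the Nash equilibrium everyone contributes 36. Group total payoff = 8.1 × 1.80 × 396 = 5773.68.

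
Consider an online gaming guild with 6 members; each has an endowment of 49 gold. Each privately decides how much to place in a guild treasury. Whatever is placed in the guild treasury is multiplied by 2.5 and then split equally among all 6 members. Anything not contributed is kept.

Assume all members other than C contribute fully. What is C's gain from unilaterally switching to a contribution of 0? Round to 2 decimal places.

28.58 gold

Switching from a contribution of 49 to 0 lets C keep an extra 49 gold, but lowers the guild treasury by 49, which costs C their own share of that drop: 2.5/6 × 49 = 20.42.
Net gain = 49 − 20.42 = 28.58. The private return per contributed unit (0.4167) is below 1, so free-riding is indeed the best response regardless of what the others do.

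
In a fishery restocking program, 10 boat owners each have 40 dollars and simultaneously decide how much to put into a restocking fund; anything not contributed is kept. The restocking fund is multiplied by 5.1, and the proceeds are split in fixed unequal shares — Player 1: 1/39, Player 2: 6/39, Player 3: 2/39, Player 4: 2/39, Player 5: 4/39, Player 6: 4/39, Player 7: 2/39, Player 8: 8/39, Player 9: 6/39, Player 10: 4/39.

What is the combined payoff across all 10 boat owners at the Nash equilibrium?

564.00 dollars

A player with share s gets back 5.1·s per unit contributed, so full contribution is dominant for anyone with s > 1/5.1 = 0.1961 and zero contribution is dominant for anyone below.
Player 8 alone (share 8/39) is above the threshold, contributing 40; the remaining 9 contribute 0. Total contributed: 40.
The restocking fund pays out 5.1 × 40 = 204.00 in total (split across the unequal shares, but the aggregate is all that matters for the group sum).
The 9 free-riders keep 40 each, adding 360. Group total = 360 + 204.00 = 564.00.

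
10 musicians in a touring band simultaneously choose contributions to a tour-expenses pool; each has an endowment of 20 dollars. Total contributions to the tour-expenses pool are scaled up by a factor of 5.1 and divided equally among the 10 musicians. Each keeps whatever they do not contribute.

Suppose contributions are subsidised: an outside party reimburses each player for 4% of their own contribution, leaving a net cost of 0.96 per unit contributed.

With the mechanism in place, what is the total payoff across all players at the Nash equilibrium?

200.00 dollars

Even with the mechanism, each unit contributed returns only (5.1/10) / 0.96 = 0.5313 per unit of net cost, so contributing nothing is still dominant.
At the Nash equilibrium no one contributes; group total payoff = 10 × 20 = 200.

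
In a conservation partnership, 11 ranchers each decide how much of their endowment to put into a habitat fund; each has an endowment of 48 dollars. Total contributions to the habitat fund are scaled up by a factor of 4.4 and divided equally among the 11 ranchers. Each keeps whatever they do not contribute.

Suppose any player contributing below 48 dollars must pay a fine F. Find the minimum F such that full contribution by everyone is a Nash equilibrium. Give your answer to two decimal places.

28.80 dollars

Given the others contribute fully, the best deviation is to contribute 0 (any partial contribution still incurs the fine and gives up units whose private return 0.4000 is below 1).
Deviating from 48 to 0 saves 48 dollars but forfeits the deviator's share of the drop in the habitat fund: 4.4/11 × 48 = 19.20.
So the deviation gain is 48 − 19.20 = 28.80, and the fine must be at least 28.80 dollars to wipe it out.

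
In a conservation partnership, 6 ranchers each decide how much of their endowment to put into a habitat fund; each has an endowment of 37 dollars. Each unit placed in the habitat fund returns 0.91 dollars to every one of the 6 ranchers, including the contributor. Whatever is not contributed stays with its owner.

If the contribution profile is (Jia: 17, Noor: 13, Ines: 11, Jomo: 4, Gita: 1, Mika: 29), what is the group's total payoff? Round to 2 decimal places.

556.50 dollars

Total contributed: 17 + 13 + 11 + 4 + 1 + 29 = 75; total kept: 6 × 37 − 75 = 147.
The habitat fund pays out 0.91 × 6 × 75 = 409.50 in aggregate.
Group total = 147 + 409.50 = 556.50.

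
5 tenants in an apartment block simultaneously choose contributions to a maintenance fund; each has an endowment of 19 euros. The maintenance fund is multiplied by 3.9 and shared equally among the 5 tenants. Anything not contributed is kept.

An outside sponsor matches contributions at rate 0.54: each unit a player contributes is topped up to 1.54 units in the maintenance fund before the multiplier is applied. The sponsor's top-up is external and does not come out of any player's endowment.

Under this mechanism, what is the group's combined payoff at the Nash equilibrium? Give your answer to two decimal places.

570.57 euros

With the mechanism, a contributed unit returns 3.9 × 1.54 / 5 = 1.2012 per unit of net cost to the contributor — now above 1 — so contributing fully is weakly dominant for every player.
So the Nash equilibrium is full contribution by all 5; the group earns 3.9 × 1.54 × 95 = 570.57.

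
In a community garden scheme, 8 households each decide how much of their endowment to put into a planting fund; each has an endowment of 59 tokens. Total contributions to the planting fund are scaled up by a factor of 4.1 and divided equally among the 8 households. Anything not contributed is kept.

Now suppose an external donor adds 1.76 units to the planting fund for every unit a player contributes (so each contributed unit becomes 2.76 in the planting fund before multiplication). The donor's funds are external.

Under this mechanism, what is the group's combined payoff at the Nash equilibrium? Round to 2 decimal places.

The effective private return per unit is now 4.1 × 2.76 / 8 = 1.4145 > 1, so every player's dominant strategy flips to full contribution.
So the Nash equilibrium is full contribution by all 8; the group earns 4.1 × 2.76 × 472 = 5341.15.

5341.15 tokens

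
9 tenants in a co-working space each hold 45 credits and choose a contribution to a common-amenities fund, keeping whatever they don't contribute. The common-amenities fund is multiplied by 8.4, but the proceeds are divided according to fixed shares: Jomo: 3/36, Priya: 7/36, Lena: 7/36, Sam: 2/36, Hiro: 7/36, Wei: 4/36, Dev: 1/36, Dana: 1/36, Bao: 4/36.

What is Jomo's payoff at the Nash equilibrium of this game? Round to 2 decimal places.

Player j's private return per contributed unit is 8.4 × (j's share). Contributing is weakly dominant for j when that share is at least 1/8.4 = 0.1190, and contributing 0 is dominant otherwise.
The shares above 0.1190 belong to Priya, Lena and Hiro, contributing 45 each; the remaining 6 contribute 0. Total contributed: 135.
Jomo keeps 45 and receives 8.4 × 135 × 3/36 = 94.50 from the common-amenities fund, for a payoff of 139.50.

139.50 credits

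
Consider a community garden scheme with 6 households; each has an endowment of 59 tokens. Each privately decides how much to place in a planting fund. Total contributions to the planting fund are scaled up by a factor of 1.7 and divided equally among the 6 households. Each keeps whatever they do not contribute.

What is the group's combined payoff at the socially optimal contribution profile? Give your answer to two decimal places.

Each contributed unit returns 1.700 to the group as a whole (0.2833 to each of 6 players), which exceeds 1, so the social optimum is full contribution: group total = 1.700 × 354 = 601.80.

601.80 tokens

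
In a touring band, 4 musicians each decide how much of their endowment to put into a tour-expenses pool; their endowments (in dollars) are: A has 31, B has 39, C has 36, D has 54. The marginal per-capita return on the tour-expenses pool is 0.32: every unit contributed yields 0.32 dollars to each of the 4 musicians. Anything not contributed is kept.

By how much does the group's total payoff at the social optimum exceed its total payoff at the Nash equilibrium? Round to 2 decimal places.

The private return per contributed unit is 0.32 < 1 for everyone, so the Nash equilibrium is zero contribution and the group total is Σ E_j = 31 + 39 + 36 + 54 = 160.
Each contributed unit returns 1.280 to the group, so the social optimum is full contribution by everyone: group total = 1.280 × 160 = 204.80.
Efficiency loss = (1.280 − 1) × 160 = 44.80.

44.80 dollars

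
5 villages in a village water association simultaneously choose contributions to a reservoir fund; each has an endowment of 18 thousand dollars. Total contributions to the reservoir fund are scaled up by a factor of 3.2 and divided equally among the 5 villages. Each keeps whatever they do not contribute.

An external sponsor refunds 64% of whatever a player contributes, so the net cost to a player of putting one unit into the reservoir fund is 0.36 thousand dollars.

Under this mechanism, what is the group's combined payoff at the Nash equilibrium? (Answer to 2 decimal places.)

The effective private return per unit is now (3.2/5) / 0.36 = 1.7778 > 1, so every player's dominant strategy flips to full contribution.
So the Nash equilibrium is full contribution by all 5; the group earns 5 × (18 × 0.64 + 3.2 × 18) = 345.60.

345.60 thousand dollars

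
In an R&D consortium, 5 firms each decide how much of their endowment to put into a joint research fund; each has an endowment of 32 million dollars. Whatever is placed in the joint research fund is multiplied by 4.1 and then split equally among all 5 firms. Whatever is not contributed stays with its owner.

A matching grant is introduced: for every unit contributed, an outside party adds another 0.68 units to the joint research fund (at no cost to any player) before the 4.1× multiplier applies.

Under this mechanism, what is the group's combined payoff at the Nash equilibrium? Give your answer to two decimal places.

Under the mechanism each unit contributed yields 4.1 × 1.68 / 5 = 1.3776 back to its contributor per unit of net cost, which exceeds 1, making full contribution the dominant choice for everyone.
So the Nash equilibrium is full contribution by all 5; the group earns 4.1 × 1.68 × 160 = 1102.08.

1102.08 million dollars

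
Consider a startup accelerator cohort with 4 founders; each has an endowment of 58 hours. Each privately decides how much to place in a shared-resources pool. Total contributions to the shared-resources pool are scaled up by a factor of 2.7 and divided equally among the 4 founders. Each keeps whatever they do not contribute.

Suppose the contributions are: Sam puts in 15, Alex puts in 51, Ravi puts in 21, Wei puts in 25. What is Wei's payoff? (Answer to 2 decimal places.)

108.60 hours

Total contributed: 15 + 51 + 21 + 25 = 112.
Each receives 2.7 × 112 / 4 = 75.60 from the shared-resources pool.
Wei keeps 58 − 25 = 33, so Wei's payoff is 33 + 75.60 = 108.60.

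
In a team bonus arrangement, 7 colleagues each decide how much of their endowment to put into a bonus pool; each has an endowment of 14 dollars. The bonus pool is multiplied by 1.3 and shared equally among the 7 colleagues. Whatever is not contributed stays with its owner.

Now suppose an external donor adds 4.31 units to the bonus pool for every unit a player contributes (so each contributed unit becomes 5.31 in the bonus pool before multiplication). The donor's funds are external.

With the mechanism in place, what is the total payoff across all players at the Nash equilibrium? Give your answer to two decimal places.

Even with the mechanism, each unit contributed returns only 1.3 × 5.31 / 7 = 0.9861 per unit of net cost, so contributing nothing is still dominant.
Everyone keeps their endowment and the group total is 7 × 14 = 98.

98.00 dollars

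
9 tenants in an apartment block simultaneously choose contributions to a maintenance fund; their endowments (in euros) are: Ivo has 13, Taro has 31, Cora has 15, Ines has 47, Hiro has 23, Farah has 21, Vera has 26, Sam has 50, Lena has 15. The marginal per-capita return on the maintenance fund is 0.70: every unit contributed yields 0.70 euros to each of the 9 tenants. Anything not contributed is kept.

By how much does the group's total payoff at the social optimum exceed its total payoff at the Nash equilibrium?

1277.30 euros

The private return per contributed unit is 0.70 < 1 for everyone, so the Nash equilibrium is zero contribution and the group total is Σ E_j = 13 + 31 + 15 + 47 + 23 + 21 + 26 + 50 + 15 = 241.
Each contributed unit returns 6.300 to the group, so the social optimum is full contribution by everyone: group total = 6.300 × 241 = 1518.30.
Efficiency loss = (6.300 − 1) × 241 = 1277.30.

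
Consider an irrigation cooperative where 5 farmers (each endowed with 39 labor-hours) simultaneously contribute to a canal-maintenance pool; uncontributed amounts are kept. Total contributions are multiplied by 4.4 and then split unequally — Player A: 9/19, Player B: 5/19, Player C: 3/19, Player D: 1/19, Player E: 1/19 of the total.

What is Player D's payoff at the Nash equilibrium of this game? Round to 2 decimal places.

For player j, contributing a unit is worthwhile iff 4.4 × (j's share) ≥ 1, i.e. iff j's share is at least 0.2273.
Player A and Player B are above the threshold, contributing 39 each; the remaining 3 contribute 0. Total contributed: 78.
Player D keeps 39 and receives 4.4 × 78 × 1/19 = 18.06 from the canal-maintenance pool, for a payoff of 57.06.

57.06 labor-hours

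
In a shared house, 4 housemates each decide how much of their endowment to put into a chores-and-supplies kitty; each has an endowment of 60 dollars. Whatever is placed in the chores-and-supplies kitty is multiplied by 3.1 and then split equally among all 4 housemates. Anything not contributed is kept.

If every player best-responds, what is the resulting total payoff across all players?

Each contributed unit returns 3.1/4 = 0.7750 to its contributor — below 1 — so contributing 0 is dominant for every player. At the Nash equilibrium everyone keeps their 60, and the group total is 4 × 60 = 240.

240.00 dollars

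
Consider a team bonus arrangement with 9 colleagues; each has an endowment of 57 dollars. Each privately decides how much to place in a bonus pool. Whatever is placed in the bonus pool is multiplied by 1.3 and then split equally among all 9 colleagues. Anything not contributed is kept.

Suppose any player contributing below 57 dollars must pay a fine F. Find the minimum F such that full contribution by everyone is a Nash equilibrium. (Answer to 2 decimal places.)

Given the others contribute fully, the best deviation is to contribute 0 (any partial contribution still incurs the fine and gives up units whose private return 0.1444 is below 1).
Deviating from 57 to 0 saves 57 dollars but forfeits the deviator's share of the drop in the bonus pool: 1.3/9 × 57 = 8.23.
So the deviation gain is 57 − 8.23 = 48.77, and the fine must be at least 48.77 dollars to wipe it out.

48.77 dollars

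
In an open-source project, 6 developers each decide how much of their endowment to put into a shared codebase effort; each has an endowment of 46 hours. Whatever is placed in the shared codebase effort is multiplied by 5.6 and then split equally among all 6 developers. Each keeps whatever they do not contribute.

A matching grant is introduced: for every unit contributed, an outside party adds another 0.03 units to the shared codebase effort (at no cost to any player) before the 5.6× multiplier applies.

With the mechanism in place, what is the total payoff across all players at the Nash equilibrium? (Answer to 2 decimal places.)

With the mechanism, a contributed unit returns 5.6 × 1.03 / 6 = 0.9613 per unit of net cost — still below 1 — so contributing 0 remains dominant for every player.
Everyone keeps their endowment and the group total is 6 × 46 = 276.

276.00 hours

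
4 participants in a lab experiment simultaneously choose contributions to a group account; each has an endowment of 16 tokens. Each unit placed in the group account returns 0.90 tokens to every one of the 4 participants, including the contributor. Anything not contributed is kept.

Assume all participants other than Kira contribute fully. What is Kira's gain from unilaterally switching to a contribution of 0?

Switching from a contribution of 16 to 0 lets Kira keep an extra 16 tokens, but lowers the group account by 16, which costs Kira their own share of that drop: 0.90 × 16 = 14.40.
Net gain = 16 − 14.40 = 1.60. The private return per contributed unit (0.90) is below 1, so free-riding is indeed the best response regardless of what the others do.

1.60 tokens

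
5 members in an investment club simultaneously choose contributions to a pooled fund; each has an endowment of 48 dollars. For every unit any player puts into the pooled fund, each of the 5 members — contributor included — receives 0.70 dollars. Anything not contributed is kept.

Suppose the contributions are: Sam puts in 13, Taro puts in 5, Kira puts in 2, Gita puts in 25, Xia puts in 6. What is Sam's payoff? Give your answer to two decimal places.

70.70 dollars

Total contributed: 13 + 5 + 2 + 25 + 6 = 51.
Each receives 0.70 × 51 = 35.70 from the pooled fund.
Sam keeps 48 − 13 = 35, so Sam's payoff is 35 + 35.70 = 70.70.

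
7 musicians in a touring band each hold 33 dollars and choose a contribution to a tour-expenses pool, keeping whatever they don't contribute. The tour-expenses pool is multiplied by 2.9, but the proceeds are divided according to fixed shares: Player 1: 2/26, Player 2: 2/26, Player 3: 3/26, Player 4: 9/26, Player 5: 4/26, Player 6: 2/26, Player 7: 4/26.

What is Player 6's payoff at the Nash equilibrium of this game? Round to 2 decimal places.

Player j's private return per contributed unit is 2.9 × (j's share). Contributing is weakly dominant for j when that share is at least 1/2.9 = 0.3448, and contributing 0 is dominant otherwise.
Player 4 alone (share 9/26) is above the threshold, contributing 33; the remaining 6 contribute 0. Total contributed: 33.
Player 6 keeps 33 and receives 2.9 × 33 × 2/26 = 7.36 from the tour-expenses pool, for a payoff of 40.36.

40.36 dollars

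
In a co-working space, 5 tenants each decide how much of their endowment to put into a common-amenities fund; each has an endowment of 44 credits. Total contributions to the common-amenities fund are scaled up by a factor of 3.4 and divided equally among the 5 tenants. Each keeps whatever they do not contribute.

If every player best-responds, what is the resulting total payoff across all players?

220.00 credits

Each contributed unit returns 3.4/5 = 0.6800 to its contributor — below 1 — so contributing 0 is dominant for every player. At the Nash equilibrium everyone keeps their 44, and the group total is 5 × 44 = 220.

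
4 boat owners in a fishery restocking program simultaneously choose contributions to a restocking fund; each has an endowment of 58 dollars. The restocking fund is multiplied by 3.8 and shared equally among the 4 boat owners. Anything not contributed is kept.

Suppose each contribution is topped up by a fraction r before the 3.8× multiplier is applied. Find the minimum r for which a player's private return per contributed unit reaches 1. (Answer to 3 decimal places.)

0.053

With matching at rate r, one contributed unit becomes (1 + r) in the restocking fund and returns 3.8 × (1 + r) / 4 to the contributor.
Setting this equal to 1: 1 + r = 4/3.8 = 1.0526.
So the minimum matching rate is r = 1.0526 − 1 = 0.053.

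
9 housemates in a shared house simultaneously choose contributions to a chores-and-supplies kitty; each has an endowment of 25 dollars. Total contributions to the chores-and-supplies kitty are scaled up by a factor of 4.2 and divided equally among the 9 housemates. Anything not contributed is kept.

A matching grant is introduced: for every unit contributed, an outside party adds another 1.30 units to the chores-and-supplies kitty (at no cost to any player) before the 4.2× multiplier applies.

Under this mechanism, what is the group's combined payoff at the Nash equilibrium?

2173.50 dollars

Under the mechanism each unit contributed yields 4.2 × 2.30 / 9 = 1.0733 back to its contributor per unit of net cost, which exceeds 1, making full contribution the dominant choice for everyone.
So the Nash equilibrium is full contribution by all 9; the group earns 4.2 × 2.30 × 225 = 2173.50.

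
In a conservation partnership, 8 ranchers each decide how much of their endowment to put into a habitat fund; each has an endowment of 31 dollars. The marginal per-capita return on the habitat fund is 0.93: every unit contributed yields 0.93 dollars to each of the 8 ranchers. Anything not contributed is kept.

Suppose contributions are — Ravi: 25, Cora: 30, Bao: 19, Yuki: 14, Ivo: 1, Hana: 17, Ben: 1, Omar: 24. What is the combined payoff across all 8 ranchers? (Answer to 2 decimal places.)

Total contributed: 25 + 30 + 19 + 14 + 1 + 17 + 1 + 24 = 131; total kept: 8 × 31 − 131 = 117.
The habitat fund pays out 0.93 × 8 × 131 = 974.64 in aggregate.
Group total = 117 + 974.64 = 1091.64.

1091.64 dollars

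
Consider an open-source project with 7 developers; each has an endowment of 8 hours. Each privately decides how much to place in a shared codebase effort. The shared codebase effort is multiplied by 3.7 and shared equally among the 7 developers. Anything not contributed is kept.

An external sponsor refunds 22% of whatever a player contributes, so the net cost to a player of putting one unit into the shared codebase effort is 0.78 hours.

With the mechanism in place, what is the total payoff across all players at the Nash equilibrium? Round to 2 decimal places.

With the mechanism, a contributed unit returns (3.7/7) / 0.78 = 0.6777 per unit of net cost — still below 1 — so contributing 0 remains dominant for every player.
At the Nash equilibrium no one contributes; group total payoff = 7 × 8 = 56.

56.00 hours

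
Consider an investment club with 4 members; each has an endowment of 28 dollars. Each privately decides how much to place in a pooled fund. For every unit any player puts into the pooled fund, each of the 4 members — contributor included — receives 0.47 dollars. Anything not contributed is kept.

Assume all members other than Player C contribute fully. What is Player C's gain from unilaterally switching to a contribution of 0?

Switching from a contribution of 28 to 0 lets Player C keep an extra 28 dollars, but lowers the pooled fund by 28, which costs Player C their own share of that drop: 0.47 × 28 = 13.16.
Net gain = 28 − 13.16 = 14.84. The private return per contributed unit (0.47) is below 1, so free-riding is indeed the best response regardless of what the others do.

14.84 dollars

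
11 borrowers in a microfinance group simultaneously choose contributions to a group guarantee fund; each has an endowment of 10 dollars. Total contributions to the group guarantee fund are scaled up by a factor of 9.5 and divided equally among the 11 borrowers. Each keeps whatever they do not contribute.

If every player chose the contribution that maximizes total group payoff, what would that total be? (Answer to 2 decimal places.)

1045.00 dollars

Each contributed unit returns 9.500 to the group as a whole (0.8636 to each of 11 players), which exceeds 1, so the social optimum is full contribution: group total = 9.500 × 110 = 1045.00.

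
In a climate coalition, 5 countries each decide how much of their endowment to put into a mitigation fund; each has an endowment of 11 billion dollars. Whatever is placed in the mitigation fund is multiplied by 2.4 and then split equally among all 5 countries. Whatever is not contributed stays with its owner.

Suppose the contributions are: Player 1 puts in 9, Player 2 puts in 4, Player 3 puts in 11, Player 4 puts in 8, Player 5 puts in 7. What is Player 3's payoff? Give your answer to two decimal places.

Total contributed: 9 + 4 + 11 + 8 + 7 = 39.
Each receives 2.4 × 39 / 5 = 18.72 from the mitigation fund.
Player 3 keeps 11 − 11 = 0, so Player 3's payoff is 0 + 18.72 = 18.72.

18.72 billion dollars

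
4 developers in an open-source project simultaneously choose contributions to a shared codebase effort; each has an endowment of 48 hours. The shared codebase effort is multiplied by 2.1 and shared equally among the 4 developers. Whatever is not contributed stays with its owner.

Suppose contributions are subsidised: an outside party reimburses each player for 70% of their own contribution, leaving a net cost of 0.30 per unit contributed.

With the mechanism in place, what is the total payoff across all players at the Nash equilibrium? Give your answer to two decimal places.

The effective private return per unit is now (2.1/4) / 0.30 = 1.7500 > 1, so every player's dominant strategy flips to full contribution.
At the Nash equilibrium everyone contributes 48. Group total payoff = 4 × (48 × 0.70 + 2.1 × 48) = 537.60.

537.60 hours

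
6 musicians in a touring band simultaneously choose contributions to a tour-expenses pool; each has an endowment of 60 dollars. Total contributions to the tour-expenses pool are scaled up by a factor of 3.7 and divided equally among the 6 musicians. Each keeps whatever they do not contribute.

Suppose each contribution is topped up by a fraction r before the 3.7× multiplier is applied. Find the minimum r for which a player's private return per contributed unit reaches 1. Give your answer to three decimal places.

0.622

With matching at rate r, one contributed unit becomes (1 + r) in the tour-expenses pool and returns 3.7 × (1 + r) / 6 to the contributor.
Setting this equal to 1: 1 + r = 6/3.7 = 1.6216.
So the minimum matching rate is r = 1.6216 − 1 = 0.622.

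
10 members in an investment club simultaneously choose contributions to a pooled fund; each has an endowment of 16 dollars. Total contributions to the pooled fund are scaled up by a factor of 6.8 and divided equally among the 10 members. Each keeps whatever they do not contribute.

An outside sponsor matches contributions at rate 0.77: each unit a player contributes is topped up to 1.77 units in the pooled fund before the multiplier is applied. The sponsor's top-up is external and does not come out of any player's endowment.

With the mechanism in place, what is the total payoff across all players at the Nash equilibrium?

1925.76 dollars

The effective private return per unit is now 6.8 × 1.77 / 10 = 1.2036 > 1, so every player's dominant strategy flips to full contribution.
At the Nash equilibrium everyone contributes 16. Group total payoff = 6.8 × 1.77 × 160 = 1925.76.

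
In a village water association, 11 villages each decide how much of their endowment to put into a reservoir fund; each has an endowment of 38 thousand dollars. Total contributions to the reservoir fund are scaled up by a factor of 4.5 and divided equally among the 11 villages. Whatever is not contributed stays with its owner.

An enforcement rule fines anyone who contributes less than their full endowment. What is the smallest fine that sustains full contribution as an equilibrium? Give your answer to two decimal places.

Given the others contribute fully, the best deviation is to contribute 0 (any partial contribution still incurs the fine and gives up units whose private return 0.4091 is below 1).
Deviating from 38 to 0 saves 38 thousand dollars but forfeits the deviator's share of the drop in the reservoir fund: 4.5/11 × 38 = 15.55.
So the deviation gain is 38 − 15.55 = 22.45, and the fine must be at least 22.45 thousand dollars to wipe it out.

22.45 thousand dollars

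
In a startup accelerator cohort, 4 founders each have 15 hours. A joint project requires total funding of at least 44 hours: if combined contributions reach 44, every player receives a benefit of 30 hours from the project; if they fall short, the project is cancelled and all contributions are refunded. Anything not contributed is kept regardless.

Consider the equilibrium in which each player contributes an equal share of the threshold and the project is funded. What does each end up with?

Equal share of the threshold: 44/4 = 11.
At this profile no one gains by cutting their contribution: any cut drops the total below 44, the project is cancelled, contributions are refunded, and the deviator ends with 15, which is less than 15 − 11 + 30 = 34. Contributing more than 11 just wastes the excess. So contributing exactly 11 is a best response.
Each player's payoff: 15 − 11 + 30 = 34.

34 hours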